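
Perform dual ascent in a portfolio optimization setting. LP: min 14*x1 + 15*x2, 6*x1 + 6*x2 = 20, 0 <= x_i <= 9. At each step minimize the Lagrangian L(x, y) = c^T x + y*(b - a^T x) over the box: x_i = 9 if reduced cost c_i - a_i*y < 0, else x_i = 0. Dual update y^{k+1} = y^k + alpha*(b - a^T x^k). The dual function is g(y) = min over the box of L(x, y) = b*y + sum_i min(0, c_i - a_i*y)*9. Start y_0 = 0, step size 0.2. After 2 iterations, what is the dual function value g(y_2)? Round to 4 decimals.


Dual ascent for LP: min 14*x1 + 15*x2, 6*x1 + 6*x2 = 20, 0 <= x_i <= 9
Step 1: y^k = 0.0, reduced costs: (14.0, 15.0)
  x^k = (0.0, 0.0), subgradient = b - a^T x = 20.0
  y^{k+1} = 0.0 + 0.2*20.0 = 4.0
Step 2: y^k = 4.0, reduced costs: (-10.0, -9.0)
  x^k = (9.0, 9.0), subgradient = b - a^T x = -88.0
  y^{k+1} = 4.0 + 0.2*-88.0 = -13.6
Dual objective at y_2 = -13.6: reduced costs (95.6, 96.6), box minimizer x = (0.0, 0.0)
g(y_2) = b*y + (c1 - a1*y)*x1 + (c2 - a2*y)*x2 = 20*(-13.6) + 95.6*0.0 + 96.6*0.0 = -272.0 + 0.0 + 0.0 = -272.0


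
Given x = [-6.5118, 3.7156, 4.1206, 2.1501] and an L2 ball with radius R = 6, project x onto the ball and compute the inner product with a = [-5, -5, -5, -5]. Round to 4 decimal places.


Step 1: Compute ||x|| (intermediates to 6 decimals).
||x|| = sqrt((-6.5118)^2 + 3.7156^2 + 4.1206^2 + 2.1501^2) = 8.821083
Step 2: Project.
Since ||x|| > R, scale = R/||x|| = 6/8.821083 = 0.680189, proj(x) = scale * x
proj(x) = [-4.429255, 2.52731, 2.802787, 1.462474]
Step 3: Dot product.
a^T * proj(x) = -5*(-4.429255) - 5*2.52731 - 5*2.802787 - 5*1.462474 = -11.8166


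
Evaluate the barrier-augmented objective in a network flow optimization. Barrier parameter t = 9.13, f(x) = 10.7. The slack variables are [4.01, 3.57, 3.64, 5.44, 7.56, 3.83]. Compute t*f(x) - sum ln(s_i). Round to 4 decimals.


Step 1: Compute log-barrier.
ln values: [1.3888, 1.2726, 1.292, 1.6938, 2.0229, 1.3429]
phi = -(1.3888 + 1.2726 + 1.292 + 1.6938 + 2.0229 + 1.3429) = -9.0129
Step 2: Compute augmented objective.
t*f(x) = 9.13*10.7 = 97.691
Total = 97.691 - 9.0129 = 88.6781


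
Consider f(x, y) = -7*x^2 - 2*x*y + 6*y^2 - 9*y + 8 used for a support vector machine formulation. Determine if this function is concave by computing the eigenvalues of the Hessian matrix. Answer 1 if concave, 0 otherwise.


The Hessian of f(x,y) = -7*x^2 - 2*x*y + 6*y^2 - 9*y + 8 is:
H = [[-14, -2], [-2, 12]]
Trace = -14 + 12 = -2
Determinant = -14*12 - (-2)^2 = -172
Discriminant = (-2)^2 - 4*-172 = 692.0
Eigenvalues: lambda_1 = -14.1529, lambda_2 = 12.1529
The function is not concave.

0


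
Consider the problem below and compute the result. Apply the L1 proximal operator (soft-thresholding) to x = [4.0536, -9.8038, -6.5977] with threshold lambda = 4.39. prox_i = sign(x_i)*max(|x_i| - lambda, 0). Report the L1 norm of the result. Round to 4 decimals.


Soft-thresholding with lambda = 4.39:
prox(4.0536) = sign(4.0536)*max(|4.0536| - 4.39, 0) = 0.0
prox(-9.8038) = sign(-9.8038)*max(|-9.8038| - 4.39, 0) = -5.4138
prox(-6.5977) = sign(-6.5977)*max(|-6.5977| - 4.39, 0) = -2.2077
prox(x) = [0.0, -5.4138, -2.2077]
||prox(x)||_1 = 0.0 + 5.4138 + 2.2077 = 7.6215


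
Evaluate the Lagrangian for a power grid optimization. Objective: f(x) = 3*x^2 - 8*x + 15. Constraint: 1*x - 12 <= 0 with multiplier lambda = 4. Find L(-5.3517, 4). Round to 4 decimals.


Step 1: Evaluate f(x).
f(-5.3517) = 3*(-5.3517)^2 - 8*(-5.3517) + 15 = 143.7357
Step 2: Evaluate g(x).
g(-5.3517) = 1*-5.3517 - 12 = -17.3517
Step 3: Compute Lagrangian.
L = 143.7357 + 4*-17.3517 = 74.3289


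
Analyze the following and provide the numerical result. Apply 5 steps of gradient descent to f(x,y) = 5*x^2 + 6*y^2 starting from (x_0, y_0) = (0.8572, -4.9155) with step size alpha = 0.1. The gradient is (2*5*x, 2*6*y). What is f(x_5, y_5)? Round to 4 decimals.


Gradient descent on f(x,y) = 5*x^2 + 6*y^2.
Starting point: (0.8572, -4.9155), alpha = 0.1
Step 1: grad_x = 2*5*0.8572 = 8.572, grad_y = 2*6*-4.9155 = -58.986
  x_1 = 0.8572 - 0.1*8.572 = 0.0
  y_1 = -4.9155 - 0.1*-58.986 = 0.9831
Step 2: grad_x = 2*5*0.0 = 0.0, grad_y = 2*6*0.9831 = 11.7972
  x_2 = 0.0 - 0.1*0.0 = 0.0
  y_2 = 0.9831 - 0.1*11.7972 = -0.1966
Step 3: grad_x = 2*5*0.0 = 0.0, grad_y = 2*6*-0.1966 = -2.3594
  x_3 = 0.0 - 0.1*0.0 = 0.0
  y_3 = -0.1966 - 0.1*-2.3594 = 0.0393
Step 4: grad_x = 2*5*0.0 = 0.0, grad_y = 2*6*0.0393 = 0.4719
  x_4 = 0.0 - 0.1*0.0 = 0.0
  y_4 = 0.0393 - 0.1*0.4719 = -0.0079
Step 5: grad_x = 2*5*0.0 = 0.0, grad_y = 2*6*-0.0079 = -0.0944
  x_5 = 0.0 - 0.1*0.0 = 0.0
  y_5 = -0.0079 - 0.1*-0.0944 = 0.0016
f(0.0, 0.0016) = 5*0.0^2 + 6*0.0016^2 = 0.0


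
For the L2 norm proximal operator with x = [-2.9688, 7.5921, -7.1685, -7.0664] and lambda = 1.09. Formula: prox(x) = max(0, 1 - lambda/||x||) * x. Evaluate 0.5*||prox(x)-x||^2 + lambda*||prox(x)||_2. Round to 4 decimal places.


Step 1: Compute ||x||.
||x|| = 12.9528
Step 2: Compute scaling factor.
scale = max(0, 1 - 1.09/12.9528) = 0.9158
Step 3: prox(x) = [-2.719, 6.9532, -6.5653, -6.4718]
||prox(x)|| = 11.8628
Step 4: Proximal objective.
0.5*||prox-x||^2 = 0.5941
lambda*||prox|| = 12.9305
Total = 13.5245


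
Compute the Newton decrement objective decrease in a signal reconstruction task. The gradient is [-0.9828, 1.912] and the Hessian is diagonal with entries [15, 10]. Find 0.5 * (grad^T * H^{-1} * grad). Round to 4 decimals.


Step 1: H is diagonal, so H^(-1) * g = [-0.0655, 0.1912].
Step 2: g^T H^(-1) g = sum_i g_i^2 / H_ii
  = (-0.9828)^2/15 + (1.912)^2/10
  = 0.0644 + 0.3656 = 0.43
Step 3: Objective decrease = 0.5 * g^T H^(-1) g = 0.215


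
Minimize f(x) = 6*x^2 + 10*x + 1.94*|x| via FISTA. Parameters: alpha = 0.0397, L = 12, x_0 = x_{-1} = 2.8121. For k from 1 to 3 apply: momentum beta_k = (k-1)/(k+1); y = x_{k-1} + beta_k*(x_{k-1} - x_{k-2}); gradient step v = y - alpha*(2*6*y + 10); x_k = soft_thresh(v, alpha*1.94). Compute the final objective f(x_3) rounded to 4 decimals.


FISTA on f(x) = 6*x^2 + 10*x + 1.94*|x|
L = 12, alpha = 0.0397
Iteration 1: beta = 0.0, y = 2.8121 + 0.0*(2.8121 - 2.8121) = 2.8121
  grad(y) = 43.7452, v = y - alpha*grad = 1.0754
  prox(v) = soft_thresh(1.0754, 0.077) = 0.9984
Iteration 2: beta = 0.3333, y = 0.9984 + 0.3333*(0.9984 - 2.8121) = 0.3938
  grad(y) = 14.726, v = y - alpha*grad = -0.1908
  prox(v) = soft_thresh(-0.1908, 0.077) = -0.1138
Iteration 3: beta = 0.5, y = -0.1138 + 0.5*(-0.1138 - 0.9984) = -0.6699
  grad(y) = 1.9617, v = y - alpha*grad = -0.7477
  prox(v) = soft_thresh(-0.7477, 0.077) = -0.6707
f(x_3) = 6*(-0.6707)^2 + 10*(-0.6707) + 1.94*|-0.6707| = -2.7068


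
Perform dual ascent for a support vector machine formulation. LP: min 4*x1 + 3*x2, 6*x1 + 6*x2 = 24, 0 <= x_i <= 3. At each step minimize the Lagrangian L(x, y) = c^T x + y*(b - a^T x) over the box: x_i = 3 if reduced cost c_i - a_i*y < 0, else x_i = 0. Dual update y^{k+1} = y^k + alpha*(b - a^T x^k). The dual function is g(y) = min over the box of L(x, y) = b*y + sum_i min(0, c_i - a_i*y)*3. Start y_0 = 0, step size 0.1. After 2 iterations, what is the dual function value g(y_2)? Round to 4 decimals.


Dual ascent for LP: min 4*x1 + 3*x2, 6*x1 + 6*x2 = 24, 0 <= x_i <= 3
Step 1: y^k = 0.0, reduced costs: (4.0, 3.0)
  x^k = (0.0, 0.0), subgradient = b - a^T x = 24.0
  y^{k+1} = 0.0 + 0.1*24.0 = 2.4
Step 2: y^k = 2.4, reduced costs: (-10.4, -11.4)
  x^k = (3.0, 3.0), subgradient = b - a^T x = -12.0
  y^{k+1} = 2.4 + 0.1*-12.0 = 1.2
Dual objective at y_2 = 1.2: reduced costs (-3.2, -4.2), box minimizer x = (3.0, 3.0)
g(y_2) = b*y + (c1 - a1*y)*x1 + (c2 - a2*y)*x2 = 24*1.2 + (-3.2)*3.0 + (-4.2)*3.0 = 28.8 - 9.6 - 12.6 = 6.6


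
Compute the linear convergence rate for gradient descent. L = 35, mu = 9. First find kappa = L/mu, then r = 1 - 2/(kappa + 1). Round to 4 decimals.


Step 1: Compute the condition number.
kappa = L/mu = 35/9 = 3.8889
Step 2: Compute the convergence rate.
r = 1 - 2/(kappa + 1) = 1 - 2*mu/(L + mu) = (L - mu)/(L + mu) = 26/44 = 0.5909


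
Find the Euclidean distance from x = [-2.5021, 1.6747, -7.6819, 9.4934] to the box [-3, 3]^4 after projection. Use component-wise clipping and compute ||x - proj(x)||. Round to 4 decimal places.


Project each component onto [-3, 3].
clip(-2.5021) = -2.5021, clip(1.6747) = 1.6747, clip(-7.6819) = -3.0, clip(9.4934) = 3.0
Projection = [-2.5021, 1.6747, -3.0, 3.0]
Squared diffs: [0.0, 0.0, 21.9202, 42.1642]
Distance = sqrt(64.0844) = 8.0053


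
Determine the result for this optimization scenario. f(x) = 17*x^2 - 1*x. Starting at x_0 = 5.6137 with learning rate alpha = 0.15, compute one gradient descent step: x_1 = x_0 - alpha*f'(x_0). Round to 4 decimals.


We compute the gradient at x_0 and apply the update.
f'(x) = 34*x - 1
f'(5.6137) = 34*5.6137 - 1 = 189.8658
x_1 = 5.6137 - 0.15*189.8658 = -22.8662


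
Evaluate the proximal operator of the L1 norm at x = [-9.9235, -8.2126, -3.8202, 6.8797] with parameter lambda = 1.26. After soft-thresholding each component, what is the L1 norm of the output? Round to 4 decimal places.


Soft-thresholding with lambda = 1.26:
prox(-9.9235) = sign(-9.9235)*max(|-9.9235| - 1.26, 0) = -8.6635
prox(-8.2126) = sign(-8.2126)*max(|-8.2126| - 1.26, 0) = -6.9526
prox(-3.8202) = sign(-3.8202)*max(|-3.8202| - 1.26, 0) = -2.5602
prox(6.8797) = sign(6.8797)*max(|6.8797| - 1.26, 0) = 5.6197
prox(x) = [-8.6635, -6.9526, -2.5602, 5.6197]
||prox(x)||_1 = 8.6635 + 6.9526 + 2.5602 + 5.6197 = 23.796


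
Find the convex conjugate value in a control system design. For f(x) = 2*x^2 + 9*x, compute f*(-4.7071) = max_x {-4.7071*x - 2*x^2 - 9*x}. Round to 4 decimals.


f*(y) = sup_x {y*x - a*x^2 - b*x} = sup_x {(y-b)*x - a*x^2}
FOC: (y - b) - 2a*x = 0 => x* = (y - b)/(2a)
x* = (-4.7071 - 9)/(2*2) = -3.4268
f*(-4.7071) = (y-b)^2/(4a) = (-4.7071 - 9)^2/(4*2)
= 187.8846/8 = 23.4856


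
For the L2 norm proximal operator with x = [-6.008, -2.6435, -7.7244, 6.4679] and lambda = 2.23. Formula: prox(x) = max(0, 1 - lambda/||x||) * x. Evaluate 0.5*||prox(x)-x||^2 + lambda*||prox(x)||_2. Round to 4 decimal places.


Step 1: Compute ||x||.
||x|| = 12.0243
Step 2: Compute scaling factor.
scale = max(0, 1 - 2.23/12.0243) = 0.8145
Step 3: prox(x) = [-4.8938, -2.1532, -6.2919, 5.2684]
||prox(x)|| = 9.7943
Step 4: Proximal objective.
0.5*||prox-x||^2 = 2.4865
lambda*||prox|| = 21.8413
Total = 24.3278


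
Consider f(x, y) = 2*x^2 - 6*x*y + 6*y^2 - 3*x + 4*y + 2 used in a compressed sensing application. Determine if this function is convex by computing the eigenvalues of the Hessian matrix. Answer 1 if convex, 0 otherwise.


The Hessian of f(x,y) = 2*x^2 - 6*x*y + 6*y^2 - 3*x + 4*y + 2 is:
H = [[4, -6], [-6, 12]]
Trace = 4 + 12 = 16
Determinant = 4*12 - (-6)^2 = 12
Discriminant = (16)^2 - 4*12 = 208.0
Eigenvalues: lambda_1 = 0.7889, lambda_2 = 15.2111
The function is convex.

1


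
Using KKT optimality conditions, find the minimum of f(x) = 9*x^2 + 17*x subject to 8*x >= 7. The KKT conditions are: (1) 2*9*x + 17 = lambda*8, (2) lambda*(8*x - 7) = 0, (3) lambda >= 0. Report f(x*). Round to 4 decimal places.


Step 1: Try lambda = 0 (constraint inactive).
x_unc = -17/(2*9) = -0.9444
Check: 8*-0.9444 = -7.5552 < 7 -- violated!
Step 2: Constraint must be active: 8*x = 7
x* = 7/8 = 0.875
lambda = (2*9*0.875 + 17)/8 = 4.0938
Step 3: Compute optimal value.
f(x*) = 9*0.875^2 + 17*0.875 = 21.7656


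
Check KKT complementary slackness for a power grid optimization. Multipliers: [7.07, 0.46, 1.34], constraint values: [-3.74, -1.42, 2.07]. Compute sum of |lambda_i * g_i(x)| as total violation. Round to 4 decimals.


KKT complementary slackness check:
lambda_1 * g_1 = 7.07 * -3.74 = -26.4418
lambda_2 * g_2 = 0.46 * -1.42 = -0.6532
lambda_3 * g_3 = 1.34 * 2.07 = 2.7738
Total violation = 26.4418 + 0.6532 + 2.7738 = 29.8688


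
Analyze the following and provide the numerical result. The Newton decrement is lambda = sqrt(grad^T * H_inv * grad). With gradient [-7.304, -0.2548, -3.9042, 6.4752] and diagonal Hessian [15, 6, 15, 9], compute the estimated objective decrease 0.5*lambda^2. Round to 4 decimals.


Step 1: H is diagonal, so H^(-1) * g = [-0.4869, -0.0425, -0.2603, 0.7195].
Step 2: g^T H^(-1) g = sum_i g_i^2 / H_ii
  = (-7.304)^2/15 + (-0.2548)^2/6 + (-3.9042)^2/15 + (6.4752)^2/9
  = 3.5566 + 0.0108 + 1.0162 + 4.6587 = 9.2423
Step 3: Objective decrease = 0.5 * g^T H^(-1) g = 4.6211


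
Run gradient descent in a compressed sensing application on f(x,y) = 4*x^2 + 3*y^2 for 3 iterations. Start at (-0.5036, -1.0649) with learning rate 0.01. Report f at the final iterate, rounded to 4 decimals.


Gradient descent on f(x,y) = 4*x^2 + 3*y^2.
Starting point: (-0.5036, -1.0649), alpha = 0.01
Step 1: grad_x = 2*4*-0.5036 = -4.0288, grad_y = 2*3*-1.0649 = -6.3894
  x_1 = -0.5036 - 0.01*-4.0288 = -0.4633
  y_1 = -1.0649 - 0.01*-6.3894 = -1.001
Step 2: grad_x = 2*4*-0.4633 = -3.7065, grad_y = 2*3*-1.001 = -6.006
  x_2 = -0.4633 - 0.01*-3.7065 = -0.4262
  y_2 = -1.001 - 0.01*-6.006 = -0.9409
Step 3: grad_x = 2*4*-0.4262 = -3.41, grad_y = 2*3*-0.9409 = -5.6457
  x_3 = -0.4262 - 0.01*-3.41 = -0.3921
  y_3 = -0.9409 - 0.01*-5.6457 = -0.8845
f(-0.3921, -0.8845) = 4*(-0.3921)^2 + 3*(-0.8845)^2 = 2.9621


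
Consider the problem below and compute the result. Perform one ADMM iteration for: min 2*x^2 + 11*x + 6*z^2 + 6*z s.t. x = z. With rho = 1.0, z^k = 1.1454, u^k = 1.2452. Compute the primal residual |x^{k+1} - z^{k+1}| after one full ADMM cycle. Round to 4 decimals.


ADMM iteration with rho = 1.0, z^k = 1.1454, u^k = 1.2452
Step 1: x-update.
Minimize 2*x^2 + 11*x + (1.0/2)*(x - 1.1454 + 1.2452)^2
FOC: (2*2 + 1.0)*x = -11 + 1.0*(1.1454 - 1.2452)
x^{k+1} = -2.22
Step 2: z-update.
Minimize 6*z^2 + 6*z + (1.0/2)*(-2.22 - z + 1.2452)^2
FOC: (2*6 + 1.0)*z = -6 + 1.0*(-2.22 + 1.2452)
z^{k+1} = -0.5365
Step 3: u-update.
u^{k+1} = 1.2452 - 2.22 + 0.5365 = -0.4382
Step 4: Primal residual = |-2.22 + 0.5365| = 1.6834


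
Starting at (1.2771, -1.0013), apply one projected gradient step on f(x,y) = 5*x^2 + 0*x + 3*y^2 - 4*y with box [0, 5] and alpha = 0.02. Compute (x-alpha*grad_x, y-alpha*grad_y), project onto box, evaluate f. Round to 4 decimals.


Step 1: Compute gradient at (1.2771, -1.0013).
grad_x = 2*5*1.2771 + 0 = 12.771
grad_y = 2*3*-1.0013 - 4 = -10.0078
Step 2: Gradient step.
x_raw = 1.2771 - 0.02*12.771 = 1.0217
y_raw = -1.0013 - 0.02*-10.0078 = -0.8011
Step 3: Project onto [0, 5].
x_proj = clip(1.0217) = 1.0217
y_proj = clip(-0.8011) = 0.0
Step 4: Evaluate f.
f(1.0217, 0.0) = 5.2192


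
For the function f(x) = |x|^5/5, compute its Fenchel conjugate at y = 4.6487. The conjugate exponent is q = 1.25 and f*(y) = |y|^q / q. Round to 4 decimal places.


The conjugate exponent q satisfies 1/p + 1/q = 1.
p = 5, so q = 5/(5 - 1) = 1.25
|y|^q = 4.6487^1.25 = 6.826
f*(4.6487) = 6.826 / 1.25 = 5.4608


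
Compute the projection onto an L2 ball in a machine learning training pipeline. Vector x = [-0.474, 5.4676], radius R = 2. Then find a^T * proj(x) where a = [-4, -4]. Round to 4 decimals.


Step 1: Compute ||x|| (intermediates to 6 decimals).
||x|| = sqrt((-0.474)^2 + 5.4676^2) = 5.488108
Step 2: Project.
Since ||x|| > R, scale = R/||x|| = 2/5.488108 = 0.364424, proj(x) = scale * x
proj(x) = [-0.172737, 1.992525]
Step 3: Dot product.
a^T * proj(x) = -4*(-0.172737) - 4*1.992525 = -7.2792


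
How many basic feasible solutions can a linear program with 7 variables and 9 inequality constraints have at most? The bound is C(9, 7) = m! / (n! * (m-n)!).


Each vertex corresponds to some choice of n active constraints out of m, so the number of vertices is at most C(m, n) = m! / (n!(m-n)!).
m = 9, n = 7
Numerator: 9 * 8 * 7 * 6 * 5 * 4 * 3
Denominator: 7! = 5040
C(9, 7) = 36


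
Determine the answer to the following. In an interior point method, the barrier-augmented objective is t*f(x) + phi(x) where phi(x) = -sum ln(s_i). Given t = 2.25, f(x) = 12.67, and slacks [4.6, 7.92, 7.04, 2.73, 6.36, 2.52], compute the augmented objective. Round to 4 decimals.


Step 1: Compute log-barrier.
ln values: [1.5261, 2.0694, 1.9516, 1.0043, 1.85, 0.9243]
phi = -(1.5261 + 2.0694 + 1.9516 + 1.0043 + 1.85 + 0.9243) = -9.3256
Step 2: Compute augmented objective.
t*f(x) = 2.25*12.67 = 28.5075
Total = 28.5075 - 9.3256 = 19.1819


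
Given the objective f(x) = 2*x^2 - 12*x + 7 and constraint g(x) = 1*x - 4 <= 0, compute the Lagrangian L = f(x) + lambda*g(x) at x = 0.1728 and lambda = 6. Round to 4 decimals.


Step 1: Evaluate f(x).
f(0.1728) = 2*0.1728^2 - 12*0.1728 + 7 = 4.9861
Step 2: Evaluate g(x).
g(0.1728) = 1*0.1728 - 4 = -3.8272
Step 3: Compute Lagrangian.
L = 4.9861 + 6*-3.8272 = -17.9771


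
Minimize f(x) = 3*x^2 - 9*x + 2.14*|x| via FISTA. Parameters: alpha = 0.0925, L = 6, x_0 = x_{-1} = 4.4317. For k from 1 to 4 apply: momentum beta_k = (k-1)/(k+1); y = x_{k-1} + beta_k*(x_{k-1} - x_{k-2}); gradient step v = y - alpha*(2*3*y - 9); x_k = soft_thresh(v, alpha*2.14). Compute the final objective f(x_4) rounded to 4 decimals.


FISTA on f(x) = 3*x^2 - 9*x + 2.14*|x|
L = 6, alpha = 0.0925
Iteration 1: beta = 0.0, y = 4.4317 + 0.0*(4.4317 - 4.4317) = 4.4317
  grad(y) = 17.5902, v = y - alpha*grad = 2.8046
  prox(v) = soft_thresh(2.8046, 0.198) = 2.6067
Iteration 2: beta = 0.3333, y = 2.6067 + 0.3333*(2.6067 - 4.4317) = 1.9983
  grad(y) = 2.9899, v = y - alpha*grad = 1.7217
  prox(v) = soft_thresh(1.7217, 0.198) = 1.5238
Iteration 3: beta = 0.5, y = 1.5238 + 0.5*(1.5238 - 2.6067) = 0.9824
  grad(y) = -3.1058, v = y - alpha*grad = 1.2697
  prox(v) = soft_thresh(1.2697, 0.198) = 1.0717
Iteration 4: beta = 0.6, y = 1.0717 + 0.6*(1.0717 - 1.5238) = 0.8004
  grad(y) = -4.1973, v = y - alpha*grad = 1.1887
  prox(v) = soft_thresh(1.1887, 0.198) = 0.9907
f(x_4) = 3*0.9907^2 - 9*0.9907 + 2.14*|0.9907| = -3.8518


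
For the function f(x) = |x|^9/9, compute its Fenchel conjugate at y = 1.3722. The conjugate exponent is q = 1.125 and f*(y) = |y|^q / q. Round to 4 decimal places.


The conjugate exponent q satisfies 1/p + 1/q = 1.
p = 9, so q = 9/(9 - 1) = 1.125
|y|^q = 1.3722^1.125 = 1.4276
f*(1.3722) = 1.4276 / 1.125 = 1.2689


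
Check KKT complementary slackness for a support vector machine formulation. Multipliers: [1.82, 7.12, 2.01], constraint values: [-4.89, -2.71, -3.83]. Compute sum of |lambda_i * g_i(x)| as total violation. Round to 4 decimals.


KKT complementary slackness check:
lambda_1 * g_1 = 1.82 * -4.89 = -8.8998
lambda_2 * g_2 = 7.12 * -2.71 = -19.2952
lambda_3 * g_3 = 2.01 * -3.83 = -7.6983
Total violation = 8.8998 + 19.2952 + 7.6983 = 35.8933


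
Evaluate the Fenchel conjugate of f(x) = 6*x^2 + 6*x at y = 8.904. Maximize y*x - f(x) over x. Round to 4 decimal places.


f*(y) = sup_x {y*x - a*x^2 - b*x} = sup_x {(y-b)*x - a*x^2}
FOC: (y - b) - 2a*x = 0 => x* = (y - b)/(2a)
x* = (8.904 - 6)/(2*6) = 0.242
f*(8.904) = (y-b)^2/(4a) = (8.904 - 6)^2/(4*6)
= 8.4332/24 = 0.3514


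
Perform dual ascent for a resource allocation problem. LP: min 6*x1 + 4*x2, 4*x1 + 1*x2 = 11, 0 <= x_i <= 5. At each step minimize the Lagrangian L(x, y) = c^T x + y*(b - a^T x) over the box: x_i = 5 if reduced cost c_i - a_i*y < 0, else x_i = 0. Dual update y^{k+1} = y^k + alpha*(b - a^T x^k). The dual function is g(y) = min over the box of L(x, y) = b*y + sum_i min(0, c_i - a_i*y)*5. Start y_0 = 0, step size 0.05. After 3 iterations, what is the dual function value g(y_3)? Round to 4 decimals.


Dual ascent for LP: min 6*x1 + 4*x2, 4*x1 + 1*x2 = 11, 0 <= x_i <= 5
Step 1: y^k = 0.0, reduced costs: (6.0, 4.0)
  x^k = (0.0, 0.0), subgradient = b - a^T x = 11.0
  y^{k+1} = 0.0 + 0.05*11.0 = 0.55
Step 2: y^k = 0.55, reduced costs: (3.8, 3.45)
  x^k = (0.0, 0.0), subgradient = b - a^T x = 11.0
  y^{k+1} = 0.55 + 0.05*11.0 = 1.1
Step 3: y^k = 1.1, reduced costs: (1.6, 2.9)
  x^k = (0.0, 0.0), subgradient = b - a^T x = 11.0
  y^{k+1} = 1.1 + 0.05*11.0 = 1.65
Dual objective at y_3 = 1.65: reduced costs (-0.6, 2.35), box minimizer x = (5.0, 0.0)
g(y_3) = b*y + (c1 - a1*y)*x1 + (c2 - a2*y)*x2 = 11*1.65 + (-0.6)*5.0 + 2.35*0.0 = 18.15 - 3.0 + 0.0 = 15.15


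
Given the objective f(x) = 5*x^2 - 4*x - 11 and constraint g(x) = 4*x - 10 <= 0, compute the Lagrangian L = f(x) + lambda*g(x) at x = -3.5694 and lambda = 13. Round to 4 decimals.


Step 1: Evaluate f(x).
f(-3.5694) = 5*(-3.5694)^2 - 4*(-3.5694) - 11 = 66.9807
Step 2: Evaluate g(x).
g(-3.5694) = 4*-3.5694 - 10 = -24.2776
Step 3: Compute Lagrangian.
L = 66.9807 + 13*-24.2776 = -248.6281


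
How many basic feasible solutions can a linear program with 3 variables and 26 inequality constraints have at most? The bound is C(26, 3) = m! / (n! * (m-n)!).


Each vertex corresponds to some choice of n active constraints out of m, so the number of vertices is at most C(m, n) = m! / (n!(m-n)!).
m = 26, n = 3
Numerator: 26 * 25 * 24
Denominator: 3! = 6
C(26, 3) = 2600


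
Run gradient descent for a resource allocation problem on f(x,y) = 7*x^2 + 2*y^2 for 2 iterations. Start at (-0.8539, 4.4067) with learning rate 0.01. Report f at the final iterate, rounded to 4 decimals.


Gradient descent on f(x,y) = 7*x^2 + 2*y^2.
Starting point: (-0.8539, 4.4067), alpha = 0.01
Step 1: grad_x = 2*7*-0.8539 = -11.9546, grad_y = 2*2*4.4067 = 17.6268
  x_1 = -0.8539 - 0.01*-11.9546 = -0.7344
  y_1 = 4.4067 - 0.01*17.6268 = 4.2304
Step 2: grad_x = 2*7*-0.7344 = -10.281, grad_y = 2*2*4.2304 = 16.9217
  x_2 = -0.7344 - 0.01*-10.281 = -0.6315
  y_2 = 4.2304 - 0.01*16.9217 = 4.0612
f(-0.6315, 4.0612) = 7*(-0.6315)^2 + 2*4.0612^2 = 35.7789


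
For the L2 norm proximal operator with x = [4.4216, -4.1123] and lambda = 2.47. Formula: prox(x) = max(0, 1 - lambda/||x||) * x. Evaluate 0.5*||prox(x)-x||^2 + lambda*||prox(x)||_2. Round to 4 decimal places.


Step 1: Compute ||x||.
||x|| = 6.0383
Step 2: Compute scaling factor.
scale = max(0, 1 - 2.47/6.0383) = 0.5909
Step 3: prox(x) = [2.6129, -2.4302]
||prox(x)|| = 3.5683
Step 4: Proximal objective.
0.5*||prox-x||^2 = 3.0505
lambda*||prox|| = 8.8137
Total = 11.8643


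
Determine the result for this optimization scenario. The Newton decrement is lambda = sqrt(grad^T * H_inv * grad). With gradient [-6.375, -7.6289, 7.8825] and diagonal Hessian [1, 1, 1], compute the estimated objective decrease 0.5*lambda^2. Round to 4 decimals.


Step 1: H is diagonal, so H^(-1) * g = [-6.375, -7.6289, 7.8825].
Step 2: g^T H^(-1) g = sum_i g_i^2 / H_ii
  = (-6.375)^2/1 + (-7.6289)^2/1 + (7.8825)^2/1
  = 40.6406 + 58.2001 + 62.1338 = 160.9745
Step 3: Objective decrease = 0.5 * g^T H^(-1) g = 80.4873


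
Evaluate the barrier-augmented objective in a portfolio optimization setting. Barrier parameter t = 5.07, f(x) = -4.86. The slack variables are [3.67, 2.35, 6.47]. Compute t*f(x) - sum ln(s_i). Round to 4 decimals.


Step 1: Compute log-barrier.
ln values: [1.3002, 0.8544, 1.8672]
phi = -(1.3002 + 0.8544 + 1.8672) = -4.0218
Step 2: Compute augmented objective.
t*f(x) = 5.07*-4.86 = -24.6402
Total = -24.6402 - 4.0218 = -28.662


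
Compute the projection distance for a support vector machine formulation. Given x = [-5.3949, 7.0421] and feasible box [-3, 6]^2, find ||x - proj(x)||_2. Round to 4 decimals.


Project each component onto [-3, 6].
clip(-5.3949) = -3.0, clip(7.0421) = 6.0
Projection = [-3.0, 6.0]
Squared diffs: [5.7355, 1.086]
Distance = sqrt(6.8215) = 2.6118


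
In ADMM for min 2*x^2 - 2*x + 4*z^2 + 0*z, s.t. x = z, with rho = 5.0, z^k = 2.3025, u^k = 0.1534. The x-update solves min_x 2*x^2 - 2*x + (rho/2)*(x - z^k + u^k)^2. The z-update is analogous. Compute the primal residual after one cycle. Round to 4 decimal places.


ADMM iteration with rho = 5.0, z^k = 2.3025, u^k = 0.1534
Step 1: x-update.
Minimize 2*x^2 - 2*x + (5.0/2)*(x - 2.3025 + 0.1534)^2
FOC: (2*2 + 5.0)*x = 2 + 5.0*(2.3025 - 0.1534)
x^{k+1} = 1.4162
Step 2: z-update.
Minimize 4*z^2 + 0*z + (5.0/2)*(1.4162 - z + 0.1534)^2
FOC: (2*4 + 5.0)*z = 0 + 5.0*(1.4162 + 0.1534)
z^{k+1} = 0.6037
Step 3: u-update.
u^{k+1} = 0.1534 + 1.4162 - 0.6037 = 0.9659
Step 4: Primal residual = |1.4162 - 0.6037| = 0.8125


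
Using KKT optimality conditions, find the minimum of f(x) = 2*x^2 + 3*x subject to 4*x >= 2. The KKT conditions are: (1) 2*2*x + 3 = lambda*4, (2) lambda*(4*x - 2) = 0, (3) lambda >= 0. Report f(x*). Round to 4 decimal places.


Step 1: Try lambda = 0 (constraint inactive).
x_unc = -3/(2*2) = -0.75
Check: 4*-0.75 = -3.0 < 2 -- violated!
Step 2: Constraint must be active: 4*x = 2
x* = 2/4 = 0.5
lambda = (2*2*0.5 + 3)/4 = 1.25
Step 3: Compute optimal value.
f(x*) = 2*0.5^2 + 3*0.5 = 2.0


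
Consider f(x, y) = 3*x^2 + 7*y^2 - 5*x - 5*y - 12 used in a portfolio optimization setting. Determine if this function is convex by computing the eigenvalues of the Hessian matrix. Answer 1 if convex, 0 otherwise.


The Hessian of f(x,y) = 3*x^2 + 7*y^2 - 5*x - 5*y - 12 is:
H = [[6, 0], [0, 14]]
Trace = 6 + 14 = 20
Determinant = 6*14 - (0)^2 = 84
Discriminant = (20)^2 - 4*84 = 64.0
Eigenvalues: lambda_1 = 6.0, lambda_2 = 14.0
The function is convex.

1


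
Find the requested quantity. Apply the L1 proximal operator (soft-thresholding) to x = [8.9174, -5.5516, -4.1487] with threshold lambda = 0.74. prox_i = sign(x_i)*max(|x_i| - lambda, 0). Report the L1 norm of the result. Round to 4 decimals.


Soft-thresholding with lambda = 0.74:
prox(8.9174) = sign(8.9174)*max(|8.9174| - 0.74, 0) = 8.1774
prox(-5.5516) = sign(-5.5516)*max(|-5.5516| - 0.74, 0) = -4.8116
prox(-4.1487) = sign(-4.1487)*max(|-4.1487| - 0.74, 0) = -3.4087
prox(x) = [8.1774, -4.8116, -3.4087]
||prox(x)||_1 = 8.1774 + 4.8116 + 3.4087 = 16.3977


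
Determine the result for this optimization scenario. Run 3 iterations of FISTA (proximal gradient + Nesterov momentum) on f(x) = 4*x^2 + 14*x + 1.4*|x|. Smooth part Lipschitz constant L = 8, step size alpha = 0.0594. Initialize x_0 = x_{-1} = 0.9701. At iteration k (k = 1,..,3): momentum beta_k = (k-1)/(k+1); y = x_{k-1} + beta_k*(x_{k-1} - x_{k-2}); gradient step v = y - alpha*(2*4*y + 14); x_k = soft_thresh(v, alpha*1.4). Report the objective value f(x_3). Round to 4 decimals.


FISTA on f(x) = 4*x^2 + 14*x + 1.4*|x|
L = 8, alpha = 0.0594
Iteration 1: beta = 0.0, y = 0.9701 + 0.0*(0.9701 - 0.9701) = 0.9701
  grad(y) = 21.7608, v = y - alpha*grad = -0.3225
  prox(v) = soft_thresh(-0.3225, 0.0832) = -0.2393
Iteration 2: beta = 0.3333, y = -0.2393 + 0.3333*(-0.2393 - 0.9701) = -0.6425
  grad(y) = 8.8602, v = y - alpha*grad = -1.1688
  prox(v) = soft_thresh(-1.1688, 0.0832) = -1.0856
Iteration 3: beta = 0.5, y = -1.0856 + 0.5*(-1.0856 + 0.2393) = -1.5088
  grad(y) = 1.93, v = y - alpha*grad = -1.6234
  prox(v) = soft_thresh(-1.6234, 0.0832) = -1.5402
f(x_3) = 4*(-1.5402)^2 + 14*(-1.5402) + 1.4*|-1.5402| = -9.9177


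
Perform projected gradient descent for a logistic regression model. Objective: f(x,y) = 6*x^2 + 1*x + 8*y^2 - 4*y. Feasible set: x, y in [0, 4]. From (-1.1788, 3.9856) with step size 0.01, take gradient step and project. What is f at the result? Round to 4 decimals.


Step 1: Compute gradient at (-1.1788, 3.9856).
grad_x = 2*6*-1.1788 + 1 = -13.1456
grad_y = 2*8*3.9856 - 4 = 59.7696
Step 2: Gradient step.
x_raw = -1.1788 - 0.01*-13.1456 = -1.0473
y_raw = 3.9856 - 0.01*59.7696 = 3.3879
Step 3: Project onto [0, 4].
x_proj = clip(-1.0473) = 0.0
y_proj = clip(3.3879) = 3.3879
Step 4: Evaluate f.
f(0.0, 3.3879) = 78.2715


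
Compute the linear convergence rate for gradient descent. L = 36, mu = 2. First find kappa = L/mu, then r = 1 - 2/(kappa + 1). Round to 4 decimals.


Step 1: Compute the condition number.
kappa = L/mu = 36/2 = 18.0
Step 2: Compute the convergence rate.
r = 1 - 2/(kappa + 1) = 1 - 2*mu/(L + mu) = (L - mu)/(L + mu) = 34/38 = 0.8947


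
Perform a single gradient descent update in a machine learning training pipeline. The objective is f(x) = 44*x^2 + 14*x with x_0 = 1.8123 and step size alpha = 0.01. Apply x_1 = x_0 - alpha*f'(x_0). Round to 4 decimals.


We compute the gradient at x_0 and apply the update.
f'(x) = 88*x + 14
f'(1.8123) = 88*1.8123 + 14 = 173.4824
x_1 = 1.8123 - 0.01*173.4824 = 0.0775


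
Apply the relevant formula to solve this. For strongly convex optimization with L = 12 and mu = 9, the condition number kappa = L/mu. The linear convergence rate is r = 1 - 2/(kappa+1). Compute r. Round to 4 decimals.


Step 1: Compute the condition number.
kappa = L/mu = 12/9 = 1.3333
Step 2: Compute the convergence rate.
r = 1 - 2/(kappa + 1) = 1 - 2*mu/(L + mu) = (L - mu)/(L + mu) = 3/21 = 0.1429


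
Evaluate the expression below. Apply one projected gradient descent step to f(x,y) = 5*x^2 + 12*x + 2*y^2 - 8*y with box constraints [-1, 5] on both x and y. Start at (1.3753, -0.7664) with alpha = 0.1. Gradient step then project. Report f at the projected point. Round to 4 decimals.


Step 1: Compute gradient at (1.3753, -0.7664).
grad_x = 2*5*1.3753 + 12 = 25.753
grad_y = 2*2*-0.7664 - 8 = -11.0656
Step 2: Gradient step.
x_raw = 1.3753 - 0.1*25.753 = -1.2
y_raw = -0.7664 - 0.1*-11.0656 = 0.3402
Step 3: Project onto [-1, 5].
x_proj = clip(-1.2) = -1.0
y_proj = clip(0.3402) = 0.3402
Step 4: Evaluate f.
f(-1.0, 0.3402) = -9.4899


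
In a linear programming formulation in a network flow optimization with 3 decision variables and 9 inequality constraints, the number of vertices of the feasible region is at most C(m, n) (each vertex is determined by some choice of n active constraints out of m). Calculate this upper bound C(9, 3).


Each vertex corresponds to some choice of n active constraints out of m, so the number of vertices is at most C(m, n) = m! / (n!(m-n)!).
m = 9, n = 3
Numerator: 9 * 8 * 7
Denominator: 3! = 6
C(9, 3) = 84


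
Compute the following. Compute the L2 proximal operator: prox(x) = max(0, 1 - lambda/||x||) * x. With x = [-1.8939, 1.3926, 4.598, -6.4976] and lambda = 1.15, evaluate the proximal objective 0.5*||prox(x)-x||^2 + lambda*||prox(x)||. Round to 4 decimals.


Step 1: Compute ||x||.
||x|| = 8.2998
Step 2: Compute scaling factor.
scale = max(0, 1 - 1.15/8.2998) = 0.8614
Step 3: prox(x) = [-1.6315, 1.1996, 3.9609, -5.5973]
||prox(x)|| = 7.1498
Step 4: Proximal objective.
0.5*||prox-x||^2 = 0.6613
lambda*||prox|| = 8.2223
Total = 8.8835


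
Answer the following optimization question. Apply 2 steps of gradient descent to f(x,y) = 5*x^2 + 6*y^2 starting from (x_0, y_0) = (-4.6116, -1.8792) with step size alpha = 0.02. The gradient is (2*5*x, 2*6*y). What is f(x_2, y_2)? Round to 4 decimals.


Gradient descent on f(x,y) = 5*x^2 + 6*y^2.
Starting point: (-4.6116, -1.8792), alpha = 0.02
Step 1: grad_x = 2*5*-4.6116 = -46.116, grad_y = 2*6*-1.8792 = -22.5504
  x_1 = -4.6116 - 0.02*-46.116 = -3.6893
  y_1 = -1.8792 - 0.02*-22.5504 = -1.4282
Step 2: grad_x = 2*5*-3.6893 = -36.8928, grad_y = 2*6*-1.4282 = -17.1383
  x_2 = -3.6893 - 0.02*-36.8928 = -2.9514
  y_2 = -1.4282 - 0.02*-17.1383 = -1.0854
f(-2.9514, -1.0854) = 5*(-2.9514)^2 + 6*(-1.0854)^2 = 50.6234


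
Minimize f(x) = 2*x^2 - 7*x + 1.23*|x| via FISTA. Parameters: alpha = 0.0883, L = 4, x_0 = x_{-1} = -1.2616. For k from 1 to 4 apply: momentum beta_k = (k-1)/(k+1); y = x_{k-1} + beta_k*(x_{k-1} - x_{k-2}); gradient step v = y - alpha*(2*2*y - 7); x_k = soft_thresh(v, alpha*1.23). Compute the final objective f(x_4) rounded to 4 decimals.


FISTA on f(x) = 2*x^2 - 7*x + 1.23*|x|
L = 4, alpha = 0.0883
Iteration 1: beta = 0.0, y = -1.2616 + 0.0*(-1.2616 + 1.2616) = -1.2616
  grad(y) = -12.0464, v = y - alpha*grad = -0.1979
  prox(v) = soft_thresh(-0.1979, 0.1086) = -0.0893
Iteration 2: beta = 0.3333, y = -0.0893 + 0.3333*(-0.0893 + 1.2616) = 0.3015
  grad(y) = -5.7941, v = y - alpha*grad = 0.8131
  prox(v) = soft_thresh(0.8131, 0.1086) = 0.7045
Iteration 3: beta = 0.5, y = 0.7045 + 0.5*(0.7045 + 0.0893) = 1.1014
  grad(y) = -2.5945, v = y - alpha*grad = 1.3305
  prox(v) = soft_thresh(1.3305, 0.1086) = 1.2219
Iteration 4: beta = 0.6, y = 1.2219 + 0.6*(1.2219 - 0.7045) = 1.5323
  grad(y) = -0.8709, v = y - alpha*grad = 1.6092
  prox(v) = soft_thresh(1.6092, 0.1086) = 1.5006
f(x_4) = 2*1.5006^2 - 7*1.5006 + 1.23*|1.5006| = -4.1549


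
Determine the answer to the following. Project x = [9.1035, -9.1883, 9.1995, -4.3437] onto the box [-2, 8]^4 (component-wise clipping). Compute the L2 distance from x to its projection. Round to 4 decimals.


Project each component onto [-2, 8].
clip(9.1035) = 8.0, clip(-9.1883) = -2.0, clip(9.1995) = 8.0, clip(-4.3437) = -2.0
Projection = [8.0, -2.0, 8.0, -2.0]
Squared diffs: [1.2177, 51.6717, 1.4388, 5.4929]
Distance = sqrt(59.8211) = 7.7344


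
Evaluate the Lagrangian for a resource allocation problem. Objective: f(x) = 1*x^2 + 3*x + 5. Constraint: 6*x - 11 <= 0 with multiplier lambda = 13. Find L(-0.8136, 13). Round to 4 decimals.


Step 1: Evaluate f(x).
f(-0.8136) = 1*(-0.8136)^2 + 3*(-0.8136) + 5 = 3.2211
Step 2: Evaluate g(x).
g(-0.8136) = 6*-0.8136 - 11 = -15.8816
Step 3: Compute Lagrangian.
L = 3.2211 + 13*-15.8816 = -203.2397


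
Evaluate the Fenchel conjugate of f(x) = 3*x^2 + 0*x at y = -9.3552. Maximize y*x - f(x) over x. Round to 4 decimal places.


f*(y) = sup_x {y*x - a*x^2 - b*x} = sup_x {(y-b)*x - a*x^2}
FOC: (y - b) - 2a*x = 0 => x* = (y - b)/(2a)
x* = (-9.3552 - 0)/(2*3) = -1.5592
f*(-9.3552) = (y-b)^2/(4a) = (-9.3552 - 0)^2/(4*3)
= 87.5198/12 = 7.2933


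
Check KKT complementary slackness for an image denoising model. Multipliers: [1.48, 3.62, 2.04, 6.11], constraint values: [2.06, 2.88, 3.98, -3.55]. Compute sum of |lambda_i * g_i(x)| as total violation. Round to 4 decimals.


KKT complementary slackness check:
lambda_1 * g_1 = 1.48 * 2.06 = 3.0488
lambda_2 * g_2 = 3.62 * 2.88 = 10.4256
lambda_3 * g_3 = 2.04 * 3.98 = 8.1192
lambda_4 * g_4 = 6.11 * -3.55 = -21.6905
Total violation = 3.0488 + 10.4256 + 8.1192 + 21.6905 = 43.2841


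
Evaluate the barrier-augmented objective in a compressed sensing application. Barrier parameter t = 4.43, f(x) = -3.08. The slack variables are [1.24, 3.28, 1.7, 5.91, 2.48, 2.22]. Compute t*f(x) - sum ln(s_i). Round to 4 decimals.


Step 1: Compute log-barrier.
ln values: [0.2151, 1.1878, 0.5306, 1.7766, 0.9083, 0.7975]
phi = -(0.2151 + 1.1878 + 0.5306 + 1.7766 + 0.9083 + 0.7975) = -5.416
Step 2: Compute augmented objective.
t*f(x) = 4.43*-3.08 = -13.6444
Total = -13.6444 - 5.416 = -19.0604


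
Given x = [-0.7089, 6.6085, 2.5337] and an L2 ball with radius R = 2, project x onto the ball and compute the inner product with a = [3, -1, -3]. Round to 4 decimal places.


Step 1: Compute ||x|| (intermediates to 6 decimals).
||x|| = sqrt((-0.7089)^2 + 6.6085^2 + 2.5337^2) = 7.112977
Step 2: Project.
Since ||x|| > R, scale = R/||x|| = 2/7.112977 = 0.281176, proj(x) = scale * x
proj(x) = [-0.199326, 1.858152, 0.712416]
Step 3: Dot product.
a^T * proj(x) = 3*(-0.199326) - 1*1.858152 - 3*0.712416 = -4.5934


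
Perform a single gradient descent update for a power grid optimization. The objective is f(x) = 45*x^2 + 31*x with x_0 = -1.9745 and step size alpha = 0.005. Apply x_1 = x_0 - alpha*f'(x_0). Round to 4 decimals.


We compute the gradient at x_0 and apply the update.
f'(x) = 90*x + 31
f'(-1.9745) = 90*-1.9745 + 31 = -146.705
x_1 = -1.9745 - 0.005*-146.705 = -1.241


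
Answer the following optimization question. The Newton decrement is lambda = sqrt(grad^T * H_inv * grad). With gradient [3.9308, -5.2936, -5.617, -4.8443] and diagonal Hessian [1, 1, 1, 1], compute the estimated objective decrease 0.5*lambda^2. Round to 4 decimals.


Step 1: H is diagonal, so H^(-1) * g = [3.9308, -5.2936, -5.617, -4.8443].
Step 2: g^T H^(-1) g = sum_i g_i^2 / H_ii
  = (3.9308)^2/1 + (-5.2936)^2/1 + (-5.617)^2/1 + (-4.8443)^2/1
  = 15.4512 + 28.0222 + 31.5507 + 23.4672 = 98.4913
Step 3: Objective decrease = 0.5 * g^T H^(-1) g = 49.2457


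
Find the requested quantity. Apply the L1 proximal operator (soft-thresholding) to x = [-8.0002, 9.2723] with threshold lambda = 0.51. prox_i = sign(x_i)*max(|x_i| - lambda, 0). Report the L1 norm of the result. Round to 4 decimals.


Soft-thresholding with lambda = 0.51:
prox(-8.0002) = sign(-8.0002)*max(|-8.0002| - 0.51, 0) = -7.4902
prox(9.2723) = sign(9.2723)*max(|9.2723| - 0.51, 0) = 8.7623
prox(x) = [-7.4902, 8.7623]
||prox(x)||_1 = 7.4902 + 8.7623 = 16.2525


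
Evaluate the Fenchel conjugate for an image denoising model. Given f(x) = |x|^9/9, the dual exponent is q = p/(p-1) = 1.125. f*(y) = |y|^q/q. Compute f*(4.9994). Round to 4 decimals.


The conjugate exponent q satisfies 1/p + 1/q = 1.
p = 9, so q = 9/(9 - 1) = 1.125
|y|^q = 4.9994^1.125 = 6.1134
f*(4.9994) = 6.1134 / 1.125 = 5.4341


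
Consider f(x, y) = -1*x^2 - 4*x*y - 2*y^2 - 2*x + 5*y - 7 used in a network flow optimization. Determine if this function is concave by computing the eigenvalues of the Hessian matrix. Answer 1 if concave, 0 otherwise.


The Hessian of f(x,y) = -1*x^2 - 4*x*y - 2*y^2 - 2*x + 5*y - 7 is:
H = [[-2, -4], [-4, -4]]
Trace = -2 - 4 = -6
Determinant = -2*-4 - (-4)^2 = -8
Discriminant = (-6)^2 - 4*-8 = 68.0
Eigenvalues: lambda_1 = -7.1231, lambda_2 = 1.1231
The function is not concave.

0


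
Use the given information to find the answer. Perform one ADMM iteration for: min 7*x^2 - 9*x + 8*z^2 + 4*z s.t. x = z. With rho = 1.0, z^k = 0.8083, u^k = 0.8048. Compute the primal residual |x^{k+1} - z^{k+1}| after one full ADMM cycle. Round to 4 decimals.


ADMM iteration with rho = 1.0, z^k = 0.8083, u^k = 0.8048
Step 1: x-update.
Minimize 7*x^2 - 9*x + (1.0/2)*(x - 0.8083 + 0.8048)^2
FOC: (2*7 + 1.0)*x = 9 + 1.0*(0.8083 - 0.8048)
x^{k+1} = 0.6002
Step 2: z-update.
Minimize 8*z^2 + 4*z + (1.0/2)*(0.6002 - z + 0.8048)^2
FOC: (2*8 + 1.0)*z = -4 + 1.0*(0.6002 + 0.8048)
z^{k+1} = -0.1526
Step 3: u-update.
u^{k+1} = 0.8048 + 0.6002 + 0.1526 = 1.5577
Step 4: Primal residual = |0.6002 + 0.1526| = 0.7529


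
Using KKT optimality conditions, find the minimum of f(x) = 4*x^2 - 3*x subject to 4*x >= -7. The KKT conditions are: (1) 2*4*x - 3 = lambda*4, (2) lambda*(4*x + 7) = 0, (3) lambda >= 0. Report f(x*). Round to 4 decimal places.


Step 1: Try lambda = 0 (constraint inactive).
Stationarity: 2*4*x - 3 = 0
x* = 3/(2*4) = 0.375
Check constraint: 4*0.375 = 1.5 >= -7 -- satisfied.
Step 2: Compute optimal value.
f(x*) = 4*0.375^2 - 3*0.375 = -0.5625


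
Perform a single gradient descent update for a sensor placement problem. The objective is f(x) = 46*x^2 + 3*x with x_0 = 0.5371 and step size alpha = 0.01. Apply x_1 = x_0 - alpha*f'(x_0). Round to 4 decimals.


We compute the gradient at x_0 and apply the update.
f'(x) = 92*x + 3
f'(0.5371) = 92*0.5371 + 3 = 52.4132
x_1 = 0.5371 - 0.01*52.4132 = 0.013


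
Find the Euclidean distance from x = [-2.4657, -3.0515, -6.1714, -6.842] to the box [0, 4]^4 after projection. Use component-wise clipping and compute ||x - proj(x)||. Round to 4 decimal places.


Project each component onto [0, 4].
clip(-2.4657) = 0.0, clip(-3.0515) = 0.0, clip(-6.1714) = 0.0, clip(-6.842) = 0.0
Projection = [0.0, 0.0, 0.0, 0.0]
Squared diffs: [6.0797, 9.3117, 38.0862, 46.813]
Distance = sqrt(100.2906) = 10.0145


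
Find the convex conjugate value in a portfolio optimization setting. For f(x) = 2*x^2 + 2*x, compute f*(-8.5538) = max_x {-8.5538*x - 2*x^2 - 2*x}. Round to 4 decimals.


f*(y) = sup_x {y*x - a*x^2 - b*x} = sup_x {(y-b)*x - a*x^2}
FOC: (y - b) - 2a*x = 0 => x* = (y - b)/(2a)
x* = (-8.5538 - 2)/(2*2) = -2.6385
f*(-8.5538) = (y-b)^2/(4a) = (-8.5538 - 2)^2/(4*2)
= 111.3827/8 = 13.9228


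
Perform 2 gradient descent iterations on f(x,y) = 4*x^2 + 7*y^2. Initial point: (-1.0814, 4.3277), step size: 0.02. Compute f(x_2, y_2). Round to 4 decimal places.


Gradient descent on f(x,y) = 4*x^2 + 7*y^2.
Starting point: (-1.0814, 4.3277), alpha = 0.02
Step 1: grad_x = 2*4*-1.0814 = -8.6512, grad_y = 2*7*4.3277 = 60.5878
  x_1 = -1.0814 - 0.02*-8.6512 = -0.9084
  y_1 = 4.3277 - 0.02*60.5878 = 3.1159
Step 2: grad_x = 2*4*-0.9084 = -7.267, grad_y = 2*7*3.1159 = 43.6232
  x_2 = -0.9084 - 0.02*-7.267 = -0.763
  y_2 = 3.1159 - 0.02*43.6232 = 2.2435
f(-0.763, 2.2435) = 4*(-0.763)^2 + 7*2.2435^2 = 37.5613


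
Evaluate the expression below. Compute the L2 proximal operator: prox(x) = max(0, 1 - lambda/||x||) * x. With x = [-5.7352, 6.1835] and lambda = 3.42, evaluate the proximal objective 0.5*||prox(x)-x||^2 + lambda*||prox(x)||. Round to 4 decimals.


Step 1: Compute ||x||.
||x|| = 8.4338
Step 2: Compute scaling factor.
scale = max(0, 1 - 3.42/8.4338) = 0.5945
Step 3: prox(x) = [-3.4095, 3.676]
||prox(x)|| = 5.0138
Step 4: Proximal objective.
0.5*||prox-x||^2 = 5.8482
lambda*||prox|| = 17.1472
Total = 22.9952
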